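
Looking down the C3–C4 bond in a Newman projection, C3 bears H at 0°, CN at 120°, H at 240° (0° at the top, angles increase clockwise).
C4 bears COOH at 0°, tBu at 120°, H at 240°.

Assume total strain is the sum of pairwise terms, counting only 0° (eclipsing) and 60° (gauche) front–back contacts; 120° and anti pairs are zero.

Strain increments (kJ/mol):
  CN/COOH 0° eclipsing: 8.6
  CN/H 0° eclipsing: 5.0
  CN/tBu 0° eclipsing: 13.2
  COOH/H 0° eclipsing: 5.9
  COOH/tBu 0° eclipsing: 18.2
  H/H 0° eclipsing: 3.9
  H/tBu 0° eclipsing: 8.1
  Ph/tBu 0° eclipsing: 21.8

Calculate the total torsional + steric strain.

This conformer is eclipsed. H at 0° is eclipsed with COOH at 0° (5.9); CN at 120° is eclipsed with tBu at 120° (13.2); H at 240° is eclipsed with H at 240° (3.9). Total 23.0 kJ/mol.

23.0 kJ/mol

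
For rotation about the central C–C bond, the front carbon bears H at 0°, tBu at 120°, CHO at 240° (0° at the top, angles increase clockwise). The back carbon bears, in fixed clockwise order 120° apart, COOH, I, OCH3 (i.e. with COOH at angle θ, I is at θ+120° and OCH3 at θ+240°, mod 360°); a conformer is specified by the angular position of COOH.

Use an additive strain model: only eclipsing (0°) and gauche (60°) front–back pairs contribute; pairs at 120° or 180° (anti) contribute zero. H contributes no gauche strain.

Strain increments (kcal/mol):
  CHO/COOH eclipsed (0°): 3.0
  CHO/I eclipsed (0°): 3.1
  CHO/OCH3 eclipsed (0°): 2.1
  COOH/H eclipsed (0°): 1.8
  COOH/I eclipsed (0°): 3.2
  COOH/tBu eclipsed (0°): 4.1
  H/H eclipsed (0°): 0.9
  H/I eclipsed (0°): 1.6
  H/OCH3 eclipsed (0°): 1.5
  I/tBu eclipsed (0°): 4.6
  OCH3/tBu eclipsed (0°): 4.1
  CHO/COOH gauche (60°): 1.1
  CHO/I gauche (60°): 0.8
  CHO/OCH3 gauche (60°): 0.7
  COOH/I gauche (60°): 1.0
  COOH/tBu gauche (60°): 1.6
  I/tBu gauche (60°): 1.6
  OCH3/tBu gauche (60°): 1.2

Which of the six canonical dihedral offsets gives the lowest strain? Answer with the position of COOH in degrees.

300°

COOH at 0° (eclipsed): H(0°)/COOH(0°) eclipsed 1.8; tBu(120°)/I(120°) eclipsed 4.6; CHO(240°)/OCH3(240°) eclipsed 2.1 → 8.5 kcal/mol.
COOH at 60° (staggered): tBu(120°)/COOH(60°) gauche 1.6; tBu(120°)/I(180°) gauche 1.6; CHO(240°)/I(180°) gauche 0.8; CHO(240°)/OCH3(300°) gauche 0.7 → 4.7 kcal/mol.
COOH at 120° (eclipsed): H(0°)/OCH3(0°) eclipsed 1.5; tBu(120°)/COOH(120°) eclipsed 4.1; CHO(240°)/I(240°) eclipsed 3.1 → 8.7 kcal/mol.
COOH at 180° (staggered): tBu(120°)/COOH(180°) gauche 1.6; tBu(120°)/OCH3(60°) gauche 1.2; CHO(240°)/COOH(180°) gauche 1.1; CHO(240°)/I(300°) gauche 0.8 → 4.7 kcal/mol.
COOH at 240° (eclipsed): H(0°)/I(0°) eclipsed 1.6; tBu(120°)/OCH3(120°) eclipsed 4.1; CHO(240°)/COOH(240°) eclipsed 3.0 → 8.7 kcal/mol.
COOH at 300° (staggered): tBu(120°)/I(60°) gauche 1.6; tBu(120°)/OCH3(180°) gauche 1.2; CHO(240°)/COOH(300°) gauche 1.1; CHO(240°)/OCH3(180°) gauche 0.7 → 4.6 kcal/mol.
The minimum (4.6 kcal/mol) occurs with COOH at 300°.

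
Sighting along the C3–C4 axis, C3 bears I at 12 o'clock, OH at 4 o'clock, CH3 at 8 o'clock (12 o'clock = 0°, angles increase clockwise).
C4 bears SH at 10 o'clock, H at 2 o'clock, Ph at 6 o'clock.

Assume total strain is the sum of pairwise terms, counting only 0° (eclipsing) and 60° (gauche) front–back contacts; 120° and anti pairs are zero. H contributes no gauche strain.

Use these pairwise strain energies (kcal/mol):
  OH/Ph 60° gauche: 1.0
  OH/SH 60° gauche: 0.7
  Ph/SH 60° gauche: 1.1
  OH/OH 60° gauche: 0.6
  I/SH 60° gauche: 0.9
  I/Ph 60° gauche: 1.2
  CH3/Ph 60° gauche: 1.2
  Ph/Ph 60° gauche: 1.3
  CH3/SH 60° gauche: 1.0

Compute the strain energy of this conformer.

4.1 kcal/mol

This conformer is staggered. I at 0° is gauche with SH at 300° (0.9); OH at 120° is gauche with Ph at 180° (1.0); CH3 at 240° is gauche with SH at 300° (1.0); CH3 at 240° is gauche with Ph at 180° (1.2). Total 4.1 kcal/mol.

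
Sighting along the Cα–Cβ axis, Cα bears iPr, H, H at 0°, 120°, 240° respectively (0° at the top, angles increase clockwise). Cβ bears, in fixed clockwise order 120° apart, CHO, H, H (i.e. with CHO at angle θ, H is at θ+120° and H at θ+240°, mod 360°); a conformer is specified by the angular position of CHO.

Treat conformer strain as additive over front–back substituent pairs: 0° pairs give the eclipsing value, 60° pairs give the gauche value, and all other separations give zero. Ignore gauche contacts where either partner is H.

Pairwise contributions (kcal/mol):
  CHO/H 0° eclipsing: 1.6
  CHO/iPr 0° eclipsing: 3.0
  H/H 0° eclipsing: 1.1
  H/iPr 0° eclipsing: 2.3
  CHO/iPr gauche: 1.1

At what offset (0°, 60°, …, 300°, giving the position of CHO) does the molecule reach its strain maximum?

0°

CHO at 0° is eclipsed. iPr at 0° is eclipsed with CHO at 0° (3.0); H at 120° is eclipsed with H at 120° (1.1); H at 240° is eclipsed with H at 240° (1.1). Total 5.2 kcal/mol.
CHO at 60° is staggered. iPr at 0° is gauche with CHO at 60° (1.1). Total 1.1 kcal/mol.
CHO at 120° is eclipsed. iPr at 0° is eclipsed with H at 0° (2.3); H at 120° is eclipsed with CHO at 120° (1.6); H at 240° is eclipsed with H at 240° (1.1). Total 5.0 kcal/mol.
CHO at 180° (staggered): no non-H gauche contacts → 0.0 kcal/mol.
CHO at 240° is eclipsed. iPr at 0° is eclipsed with H at 0° (2.3); H at 120° is eclipsed with H at 120° (1.1); H at 240° is eclipsed with CHO at 240° (1.6). Total 5.0 kcal/mol.
CHO at 300° is staggered. iPr at 0° is gauche with CHO at 300° (1.1). Total 1.1 kcal/mol.
The maximum (5.2 kcal/mol) occurs with CHO at 0°.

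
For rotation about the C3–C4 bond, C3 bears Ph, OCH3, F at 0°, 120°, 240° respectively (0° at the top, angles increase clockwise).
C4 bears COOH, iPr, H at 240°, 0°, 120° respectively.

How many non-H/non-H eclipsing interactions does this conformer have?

Non-H eclipsing pairs: Ph(0°)/iPr(0°); F(240°)/COOH(240°) — 2 interactions.

2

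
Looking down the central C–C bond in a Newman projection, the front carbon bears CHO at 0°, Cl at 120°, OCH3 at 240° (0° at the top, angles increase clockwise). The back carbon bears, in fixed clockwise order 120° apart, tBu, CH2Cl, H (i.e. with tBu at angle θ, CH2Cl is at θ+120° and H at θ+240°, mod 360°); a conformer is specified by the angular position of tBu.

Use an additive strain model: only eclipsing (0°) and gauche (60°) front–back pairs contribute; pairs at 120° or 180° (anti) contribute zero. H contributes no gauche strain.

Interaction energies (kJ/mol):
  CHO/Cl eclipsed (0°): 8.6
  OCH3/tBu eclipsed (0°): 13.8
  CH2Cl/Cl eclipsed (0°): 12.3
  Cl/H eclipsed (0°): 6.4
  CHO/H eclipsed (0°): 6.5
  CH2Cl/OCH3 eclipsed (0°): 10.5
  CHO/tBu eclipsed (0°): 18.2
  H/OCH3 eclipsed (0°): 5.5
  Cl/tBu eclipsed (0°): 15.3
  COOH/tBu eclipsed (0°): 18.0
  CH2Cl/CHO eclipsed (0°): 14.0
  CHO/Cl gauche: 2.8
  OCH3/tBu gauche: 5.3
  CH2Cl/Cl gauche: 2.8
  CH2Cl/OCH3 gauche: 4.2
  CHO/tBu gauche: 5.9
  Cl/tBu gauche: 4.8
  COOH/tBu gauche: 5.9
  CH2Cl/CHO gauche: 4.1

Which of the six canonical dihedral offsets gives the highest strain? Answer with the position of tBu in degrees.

0°

tBu at 0° (eclipsed): CHO(0°)/tBu(0°) eclipsed 18.2; Cl(120°)/CH2Cl(120°) eclipsed 12.3; OCH3(240°)/H(240°) eclipsed 5.5 → 36.0 kJ/mol.
tBu at 60° (staggered): CHO(0°)/tBu(60°) gauche 5.9; Cl(120°)/tBu(60°) gauche 4.8; Cl(120°)/CH2Cl(180°) gauche 2.8; OCH3(240°)/CH2Cl(180°) gauche 4.2 → 17.7 kJ/mol.
tBu at 120° (eclipsed): CHO(0°)/H(0°) eclipsed 6.5; Cl(120°)/tBu(120°) eclipsed 15.3; OCH3(240°)/CH2Cl(240°) eclipsed 10.5 → 32.3 kJ/mol.
tBu at 180° (staggered): CHO(0°)/CH2Cl(300°) gauche 4.1; Cl(120°)/tBu(180°) gauche 4.8; OCH3(240°)/tBu(180°) gauche 5.3; OCH3(240°)/CH2Cl(300°) gauche 4.2 → 18.4 kJ/mol.
tBu at 240° (eclipsed): CHO(0°)/CH2Cl(0°) eclipsed 14.0; Cl(120°)/H(120°) eclipsed 6.4; OCH3(240°)/tBu(240°) eclipsed 13.8 → 34.2 kJ/mol.
tBu at 300° (staggered): CHO(0°)/tBu(300°) gauche 5.9; CHO(0°)/CH2Cl(60°) gauche 4.1; Cl(120°)/CH2Cl(60°) gauche 2.8; OCH3(240°)/tBu(300°) gauche 5.3 → 18.1 kJ/mol.
The maximum (36.0 kJ/mol) occurs with tBu at 0°.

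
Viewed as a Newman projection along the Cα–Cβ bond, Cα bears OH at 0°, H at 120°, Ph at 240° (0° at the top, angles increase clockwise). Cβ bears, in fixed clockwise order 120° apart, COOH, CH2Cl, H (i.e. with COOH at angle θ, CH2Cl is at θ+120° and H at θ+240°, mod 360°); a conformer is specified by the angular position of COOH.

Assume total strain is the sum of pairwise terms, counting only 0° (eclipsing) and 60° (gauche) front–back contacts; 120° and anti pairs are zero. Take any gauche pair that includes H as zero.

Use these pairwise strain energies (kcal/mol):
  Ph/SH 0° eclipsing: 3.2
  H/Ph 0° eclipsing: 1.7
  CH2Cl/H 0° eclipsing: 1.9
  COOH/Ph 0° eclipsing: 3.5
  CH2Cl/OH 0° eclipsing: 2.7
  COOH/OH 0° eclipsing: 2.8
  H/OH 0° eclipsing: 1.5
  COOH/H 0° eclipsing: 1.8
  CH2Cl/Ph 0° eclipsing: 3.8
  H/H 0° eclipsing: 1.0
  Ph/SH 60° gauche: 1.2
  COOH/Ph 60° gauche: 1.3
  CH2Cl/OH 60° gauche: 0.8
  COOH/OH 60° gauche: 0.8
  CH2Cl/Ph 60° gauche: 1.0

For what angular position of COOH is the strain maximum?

240°

COOH at 0° (eclipsed): OH(0°)/COOH(0°) eclipsed 2.8; H(120°)/CH2Cl(120°) eclipsed 1.9; Ph(240°)/H(240°) eclipsed 1.7 → 6.4 kcal/mol.
COOH at 60° (staggered): OH(0°)/COOH(60°) gauche 0.8; Ph(240°)/CH2Cl(180°) gauche 1.0 → 1.8 kcal/mol.
COOH at 120° (eclipsed): OH(0°)/H(0°) eclipsed 1.5; H(120°)/COOH(120°) eclipsed 1.8; Ph(240°)/CH2Cl(240°) eclipsed 3.8 → 7.1 kcal/mol.
COOH at 180° (staggered): OH(0°)/CH2Cl(300°) gauche 0.8; Ph(240°)/COOH(180°) gauche 1.3; Ph(240°)/CH2Cl(300°) gauche 1.0 → 3.1 kcal/mol.
COOH at 240° (eclipsed): OH(0°)/CH2Cl(0°) eclipsed 2.7; H(120°)/H(120°) eclipsed 1.0; Ph(240°)/COOH(240°) eclipsed 3.5 → 7.2 kcal/mol.
COOH at 300° (staggered): OH(0°)/COOH(300°) gauche 0.8; OH(0°)/CH2Cl(60°) gauche 0.8; Ph(240°)/COOH(300°) gauche 1.3 → 2.9 kcal/mol.
The maximum (7.2 kcal/mol) occurs with COOH at 240°.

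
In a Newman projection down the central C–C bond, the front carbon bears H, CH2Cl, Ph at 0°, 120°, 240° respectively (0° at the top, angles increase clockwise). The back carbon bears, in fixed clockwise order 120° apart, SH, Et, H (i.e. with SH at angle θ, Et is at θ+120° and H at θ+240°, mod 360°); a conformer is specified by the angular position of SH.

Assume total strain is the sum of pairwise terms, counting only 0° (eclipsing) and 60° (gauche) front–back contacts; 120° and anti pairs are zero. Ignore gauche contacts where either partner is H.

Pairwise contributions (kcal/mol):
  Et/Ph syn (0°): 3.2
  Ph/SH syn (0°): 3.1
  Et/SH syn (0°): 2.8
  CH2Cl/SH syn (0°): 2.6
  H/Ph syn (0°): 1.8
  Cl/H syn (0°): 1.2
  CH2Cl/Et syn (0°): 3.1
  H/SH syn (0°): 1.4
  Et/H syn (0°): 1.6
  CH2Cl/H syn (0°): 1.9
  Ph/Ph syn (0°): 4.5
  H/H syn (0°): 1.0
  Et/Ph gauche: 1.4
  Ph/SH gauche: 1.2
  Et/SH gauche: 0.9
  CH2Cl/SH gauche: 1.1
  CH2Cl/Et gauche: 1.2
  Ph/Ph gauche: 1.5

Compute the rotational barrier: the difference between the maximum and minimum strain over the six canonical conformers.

SH at 0° (eclipsed): H–SH eclipsed, CH2Cl–Et eclipsed, Ph–H eclipsed; 1.4 + 3.1 + 1.8 = 6.3 kcal/mol.
SH at 60° (staggered): CH2Cl–SH gauche, CH2Cl–Et gauche, Ph–Et gauche; 1.1 + 1.2 + 1.4 = 3.7 kcal/mol.
SH at 120° (eclipsed): H–H eclipsed, CH2Cl–SH eclipsed, Ph–Et eclipsed; 1.0 + 2.6 + 3.2 = 6.8 kcal/mol.
SH at 180° (staggered): CH2Cl–SH gauche, Ph–SH gauche, Ph–Et gauche; 1.1 + 1.2 + 1.4 = 3.7 kcal/mol.
SH at 240° (eclipsed): H–Et eclipsed, CH2Cl–H eclipsed, Ph–SH eclipsed; 1.6 + 1.9 + 3.1 = 6.6 kcal/mol.
SH at 300° (staggered): CH2Cl–Et gauche, Ph–SH gauche; 1.2 + 1.2 = 2.4 kcal/mol.
Max at 120° (6.8 kcal/mol), min at 300° (2.4 kcal/mol); barrier = 4.4 kcal/mol.

4.4 kcal/mol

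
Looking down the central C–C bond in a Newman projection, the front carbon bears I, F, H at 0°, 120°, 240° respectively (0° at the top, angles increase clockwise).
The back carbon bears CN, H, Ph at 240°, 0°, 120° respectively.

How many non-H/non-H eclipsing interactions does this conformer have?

1

Non-H eclipsing pairs: F(120°)/Ph(120°) — 1 interaction.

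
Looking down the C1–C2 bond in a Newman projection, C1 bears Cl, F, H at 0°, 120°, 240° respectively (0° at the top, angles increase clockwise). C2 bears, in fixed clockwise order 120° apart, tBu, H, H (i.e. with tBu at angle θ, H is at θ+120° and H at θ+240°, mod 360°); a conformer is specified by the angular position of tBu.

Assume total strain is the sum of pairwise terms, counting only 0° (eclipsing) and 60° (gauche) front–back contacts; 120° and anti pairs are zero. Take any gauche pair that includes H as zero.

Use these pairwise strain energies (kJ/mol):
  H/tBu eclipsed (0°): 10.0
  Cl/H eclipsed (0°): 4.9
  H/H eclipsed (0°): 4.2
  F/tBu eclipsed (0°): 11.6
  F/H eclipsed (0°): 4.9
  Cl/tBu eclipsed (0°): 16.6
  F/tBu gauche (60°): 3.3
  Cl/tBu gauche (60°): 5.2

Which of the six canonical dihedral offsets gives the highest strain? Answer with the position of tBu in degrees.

tBu at 0° (eclipsed): Cl(0°)/tBu(0°) eclipsed 16.6; F(120°)/H(120°) eclipsed 4.9; H(240°)/H(240°) eclipsed 4.2 → 25.7 kJ/mol.
tBu at 60° (staggered): Cl(0°)/tBu(60°) gauche 5.2; F(120°)/tBu(60°) gauche 3.3 → 8.5 kJ/mol.
tBu at 120° (eclipsed): Cl(0°)/H(0°) eclipsed 4.9; F(120°)/tBu(120°) eclipsed 11.6; H(240°)/H(240°) eclipsed 4.2 → 20.7 kJ/mol.
tBu at 180° (staggered): F(120°)/tBu(180°) gauche 3.3 → 3.3 kJ/mol.
tBu at 240° (eclipsed): Cl(0°)/H(0°) eclipsed 4.9; F(120°)/H(120°) eclipsed 4.9; H(240°)/tBu(240°) eclipsed 10.0 → 19.8 kJ/mol.
tBu at 300° (staggered): Cl(0°)/tBu(300°) gauche 5.2 → 5.2 kJ/mol.
The maximum (25.7 kJ/mol) occurs with tBu at 0°.

0°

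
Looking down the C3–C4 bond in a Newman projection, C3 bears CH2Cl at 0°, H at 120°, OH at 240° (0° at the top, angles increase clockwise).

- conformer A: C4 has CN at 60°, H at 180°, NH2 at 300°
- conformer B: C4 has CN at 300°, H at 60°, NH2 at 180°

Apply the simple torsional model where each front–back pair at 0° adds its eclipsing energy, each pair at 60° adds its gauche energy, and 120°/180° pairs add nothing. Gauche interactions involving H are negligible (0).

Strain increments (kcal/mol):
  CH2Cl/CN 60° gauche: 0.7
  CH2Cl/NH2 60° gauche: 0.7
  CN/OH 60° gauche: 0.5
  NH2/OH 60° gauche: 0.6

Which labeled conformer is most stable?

B

A is staggered. CH2Cl at 0° is gauche with CN at 60° (0.7); CH2Cl at 0° is gauche with NH2 at 300° (0.7); OH at 240° is gauche with NH2 at 300° (0.6). Total 2.0 kcal/mol.
B is staggered. CH2Cl at 0° is gauche with CN at 300° (0.7); OH at 240° is gauche with CN at 300° (0.5); OH at 240° is gauche with NH2 at 180° (0.6). Total 1.8 kcal/mol.
B has the lowest total (1.8 kcal/mol).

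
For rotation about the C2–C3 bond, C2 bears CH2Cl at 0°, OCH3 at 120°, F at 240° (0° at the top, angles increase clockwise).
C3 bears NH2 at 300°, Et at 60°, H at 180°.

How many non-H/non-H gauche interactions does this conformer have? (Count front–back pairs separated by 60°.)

Non-H gauche pairs: CH2Cl(0°)/NH2(300°); CH2Cl(0°)/Et(60°); OCH3(120°)/Et(60°); F(240°)/NH2(300°) — 4 interactions.

4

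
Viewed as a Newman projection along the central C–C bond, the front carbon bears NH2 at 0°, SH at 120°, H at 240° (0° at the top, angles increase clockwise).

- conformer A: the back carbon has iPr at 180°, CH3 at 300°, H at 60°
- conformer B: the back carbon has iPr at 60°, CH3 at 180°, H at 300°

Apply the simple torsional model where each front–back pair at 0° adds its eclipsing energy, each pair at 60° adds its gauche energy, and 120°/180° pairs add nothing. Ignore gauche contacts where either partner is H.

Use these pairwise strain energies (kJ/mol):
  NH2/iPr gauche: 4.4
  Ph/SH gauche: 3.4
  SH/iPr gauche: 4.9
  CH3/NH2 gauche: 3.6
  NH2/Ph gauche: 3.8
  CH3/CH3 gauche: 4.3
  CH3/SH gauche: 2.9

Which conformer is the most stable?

A

A is staggered. NH2 at 0° is gauche with CH3 at 300° (3.6); SH at 120° is gauche with iPr at 180° (4.9). Total 8.5 kJ/mol.
B is staggered. NH2 at 0° is gauche with iPr at 60° (4.4); SH at 120° is gauche with iPr at 60° (4.9); SH at 120° is gauche with CH3 at 180° (2.9). Total 12.2 kJ/mol.
A has the lowest total (8.5 kJ/mol).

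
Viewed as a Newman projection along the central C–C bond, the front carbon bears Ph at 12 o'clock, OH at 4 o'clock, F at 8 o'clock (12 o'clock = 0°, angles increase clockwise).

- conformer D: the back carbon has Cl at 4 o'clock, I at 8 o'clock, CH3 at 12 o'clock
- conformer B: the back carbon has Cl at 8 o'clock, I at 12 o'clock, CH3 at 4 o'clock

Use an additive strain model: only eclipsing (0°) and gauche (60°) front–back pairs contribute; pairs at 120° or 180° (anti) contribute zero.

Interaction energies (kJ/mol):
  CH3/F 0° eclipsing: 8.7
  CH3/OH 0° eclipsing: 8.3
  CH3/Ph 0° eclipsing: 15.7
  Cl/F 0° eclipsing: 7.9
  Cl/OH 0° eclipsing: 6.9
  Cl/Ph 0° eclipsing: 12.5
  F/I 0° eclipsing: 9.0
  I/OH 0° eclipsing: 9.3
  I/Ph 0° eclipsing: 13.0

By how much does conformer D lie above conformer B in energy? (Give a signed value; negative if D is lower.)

+2.4 kJ/mol

D is eclipsed. Ph at 0° is eclipsed with CH3 at 0° (15.7); OH at 120° is eclipsed with Cl at 120° (6.9); F at 240° is eclipsed with I at 240° (9.0). Total 31.6 kJ/mol.
B is eclipsed. Ph at 0° is eclipsed with I at 0° (13.0); OH at 120° is eclipsed with CH3 at 120° (8.3); F at 240° is eclipsed with Cl at 240° (7.9). Total 29.2 kJ/mol.
E(D) − E(B) = 31.6 − 29.2 = +2.4 kJ/mol.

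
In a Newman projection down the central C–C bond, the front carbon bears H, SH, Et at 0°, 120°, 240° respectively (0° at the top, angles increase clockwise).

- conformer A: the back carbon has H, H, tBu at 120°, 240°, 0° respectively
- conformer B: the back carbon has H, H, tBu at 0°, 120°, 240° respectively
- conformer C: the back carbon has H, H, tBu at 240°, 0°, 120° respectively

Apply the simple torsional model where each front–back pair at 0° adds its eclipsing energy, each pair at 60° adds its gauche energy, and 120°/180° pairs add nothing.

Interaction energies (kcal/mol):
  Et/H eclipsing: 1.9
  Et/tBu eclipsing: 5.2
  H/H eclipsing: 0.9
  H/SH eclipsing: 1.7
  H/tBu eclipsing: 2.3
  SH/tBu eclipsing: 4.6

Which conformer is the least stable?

A is eclipsed. H at 0° is eclipsed with tBu at 0° (2.3); SH at 120° is eclipsed with H at 120° (1.7); Et at 240° is eclipsed with H at 240° (1.9). Total 5.9 kcal/mol.
B is eclipsed. H at 0° is eclipsed with H at 0° (0.9); SH at 120° is eclipsed with H at 120° (1.7); Et at 240° is eclipsed with tBu at 240° (5.2). Total 7.8 kcal/mol.
C is eclipsed. H at 0° is eclipsed with H at 0° (0.9); SH at 120° is eclipsed with tBu at 120° (4.6); Et at 240° is eclipsed with H at 240° (1.9). Total 7.4 kcal/mol.
B has the highest total (7.8 kcal/mol).

B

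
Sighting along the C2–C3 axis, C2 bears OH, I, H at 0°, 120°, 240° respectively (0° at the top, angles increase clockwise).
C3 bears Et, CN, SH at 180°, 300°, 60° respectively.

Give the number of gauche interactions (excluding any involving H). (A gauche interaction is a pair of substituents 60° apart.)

4

Non-H gauche pairs: OH(0°)/CN(300°); OH(0°)/SH(60°); I(120°)/Et(180°); I(120°)/SH(60°) — 4 interactions.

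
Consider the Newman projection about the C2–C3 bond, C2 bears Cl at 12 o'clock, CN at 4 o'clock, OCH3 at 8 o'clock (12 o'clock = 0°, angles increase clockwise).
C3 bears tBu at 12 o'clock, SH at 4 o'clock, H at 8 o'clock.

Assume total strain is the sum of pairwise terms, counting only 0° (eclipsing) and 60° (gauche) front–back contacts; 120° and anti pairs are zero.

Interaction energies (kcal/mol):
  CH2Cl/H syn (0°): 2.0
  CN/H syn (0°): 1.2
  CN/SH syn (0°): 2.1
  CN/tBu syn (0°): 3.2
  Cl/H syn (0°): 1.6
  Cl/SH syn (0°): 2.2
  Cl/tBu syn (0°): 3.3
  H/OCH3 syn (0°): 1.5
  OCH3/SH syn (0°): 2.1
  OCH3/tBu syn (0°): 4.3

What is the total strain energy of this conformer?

This conformer (eclipsed): Cl(0°)/tBu(0°) eclipsed 3.3; CN(120°)/SH(120°) eclipsed 2.1; OCH3(240°)/H(240°) eclipsed 1.5 → 6.9 kcal/mol.

6.9 kcal/mol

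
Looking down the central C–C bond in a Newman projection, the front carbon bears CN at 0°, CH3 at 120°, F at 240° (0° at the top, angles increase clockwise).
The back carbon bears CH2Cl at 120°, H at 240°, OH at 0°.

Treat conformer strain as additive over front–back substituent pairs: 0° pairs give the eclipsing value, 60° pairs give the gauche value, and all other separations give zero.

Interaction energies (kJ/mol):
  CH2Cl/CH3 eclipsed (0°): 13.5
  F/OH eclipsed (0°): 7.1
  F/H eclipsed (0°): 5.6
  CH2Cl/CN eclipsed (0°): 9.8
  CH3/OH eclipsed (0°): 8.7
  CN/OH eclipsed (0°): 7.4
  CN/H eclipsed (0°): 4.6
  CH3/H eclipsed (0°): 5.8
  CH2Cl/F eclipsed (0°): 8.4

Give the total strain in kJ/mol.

This conformer (eclipsed): CN(0°)/OH(0°) eclipsed 7.4; CH3(120°)/CH2Cl(120°) eclipsed 13.5; F(240°)/H(240°) eclipsed 5.6 → 26.5 kJ/mol.

26.5 kJ/mol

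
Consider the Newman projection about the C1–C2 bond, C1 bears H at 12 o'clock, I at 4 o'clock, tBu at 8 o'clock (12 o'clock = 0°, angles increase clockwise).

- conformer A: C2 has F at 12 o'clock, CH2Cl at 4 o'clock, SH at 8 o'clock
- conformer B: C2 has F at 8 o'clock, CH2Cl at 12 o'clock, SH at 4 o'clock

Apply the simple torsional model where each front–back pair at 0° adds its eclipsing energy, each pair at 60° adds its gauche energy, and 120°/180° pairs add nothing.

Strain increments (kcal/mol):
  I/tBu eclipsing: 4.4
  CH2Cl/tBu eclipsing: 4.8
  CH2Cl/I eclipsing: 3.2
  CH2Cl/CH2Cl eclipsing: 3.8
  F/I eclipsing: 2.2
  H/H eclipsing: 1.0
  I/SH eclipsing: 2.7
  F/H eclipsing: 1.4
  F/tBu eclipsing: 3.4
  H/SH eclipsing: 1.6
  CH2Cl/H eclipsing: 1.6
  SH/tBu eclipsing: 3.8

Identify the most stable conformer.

A is eclipsed. H at 0° is eclipsed with F at 0° (1.4); I at 120° is eclipsed with CH2Cl at 120° (3.2); tBu at 240° is eclipsed with SH at 240° (3.8). Total 8.4 kcal/mol.
B is eclipsed. H at 0° is eclipsed with CH2Cl at 0° (1.6); I at 120° is eclipsed with SH at 120° (2.7); tBu at 240° is eclipsed with F at 240° (3.4). Total 7.7 kcal/mol.
B has the lowest total (7.7 kcal/mol).

B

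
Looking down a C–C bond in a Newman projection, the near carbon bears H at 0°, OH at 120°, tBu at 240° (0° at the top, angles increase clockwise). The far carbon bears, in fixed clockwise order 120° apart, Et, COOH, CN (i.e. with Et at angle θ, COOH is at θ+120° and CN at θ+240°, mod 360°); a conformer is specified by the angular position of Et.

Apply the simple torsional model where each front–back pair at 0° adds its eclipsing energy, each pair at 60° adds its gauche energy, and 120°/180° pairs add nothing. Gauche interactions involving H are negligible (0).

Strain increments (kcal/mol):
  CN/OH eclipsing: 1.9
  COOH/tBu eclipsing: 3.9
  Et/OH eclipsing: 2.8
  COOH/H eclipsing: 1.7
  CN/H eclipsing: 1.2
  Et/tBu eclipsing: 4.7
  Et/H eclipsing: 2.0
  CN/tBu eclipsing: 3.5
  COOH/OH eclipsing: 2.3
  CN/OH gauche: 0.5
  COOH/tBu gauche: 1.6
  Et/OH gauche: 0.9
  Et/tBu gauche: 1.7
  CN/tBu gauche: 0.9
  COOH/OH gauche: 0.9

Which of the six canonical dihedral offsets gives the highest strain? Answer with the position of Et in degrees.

Et at 0° (eclipsed): H(0°)/Et(0°) eclipsed 2.0; OH(120°)/COOH(120°) eclipsed 2.3; tBu(240°)/CN(240°) eclipsed 3.5 → 7.8 kcal/mol.
Et at 60° (staggered): OH(120°)/Et(60°) gauche 0.9; OH(120°)/COOH(180°) gauche 0.9; tBu(240°)/COOH(180°) gauche 1.6; tBu(240°)/CN(300°) gauche 0.9 → 4.3 kcal/mol.
Et at 120° (eclipsed): H(0°)/CN(0°) eclipsed 1.2; OH(120°)/Et(120°) eclipsed 2.8; tBu(240°)/COOH(240°) eclipsed 3.9 → 7.9 kcal/mol.
Et at 180° (staggered): OH(120°)/Et(180°) gauche 0.9; OH(120°)/CN(60°) gauche 0.5; tBu(240°)/Et(180°) gauche 1.7; tBu(240°)/COOH(300°) gauche 1.6 → 4.7 kcal/mol.
Et at 240° (eclipsed): H(0°)/COOH(0°) eclipsed 1.7; OH(120°)/CN(120°) eclipsed 1.9; tBu(240°)/Et(240°) eclipsed 4.7 → 8.3 kcal/mol.
Et at 300° (staggered): OH(120°)/COOH(60°) gauche 0.9; OH(120°)/CN(180°) gauche 0.5; tBu(240°)/Et(300°) gauche 1.7; tBu(240°)/CN(180°) gauche 0.9 → 4.0 kcal/mol.
The maximum (8.3 kcal/mol) occurs with Et at 240°.

240°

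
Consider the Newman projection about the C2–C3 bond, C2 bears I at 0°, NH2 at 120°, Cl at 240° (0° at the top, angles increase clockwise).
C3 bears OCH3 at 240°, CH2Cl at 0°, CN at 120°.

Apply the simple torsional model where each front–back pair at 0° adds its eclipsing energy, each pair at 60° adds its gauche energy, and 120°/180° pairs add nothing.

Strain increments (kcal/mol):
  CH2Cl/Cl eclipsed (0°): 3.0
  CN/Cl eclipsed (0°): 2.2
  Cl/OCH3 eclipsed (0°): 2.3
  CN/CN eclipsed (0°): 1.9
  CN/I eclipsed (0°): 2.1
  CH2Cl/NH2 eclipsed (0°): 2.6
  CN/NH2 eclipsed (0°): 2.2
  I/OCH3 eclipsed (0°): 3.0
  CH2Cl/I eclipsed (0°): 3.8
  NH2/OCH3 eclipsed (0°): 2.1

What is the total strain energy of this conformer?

8.3 kcal/mol

This conformer (eclipsed): I–CH2Cl eclipsed, NH2–CN eclipsed, Cl–OCH3 eclipsed; 3.8 + 2.2 + 2.3 = 8.3 kcal/mol.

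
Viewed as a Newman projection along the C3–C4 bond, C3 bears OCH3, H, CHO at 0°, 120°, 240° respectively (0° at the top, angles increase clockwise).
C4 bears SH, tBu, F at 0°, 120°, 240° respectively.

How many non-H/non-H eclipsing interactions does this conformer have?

2

Non-H eclipsing pairs: OCH3(0°)/SH(0°); CHO(240°)/F(240°) — 2 interactions.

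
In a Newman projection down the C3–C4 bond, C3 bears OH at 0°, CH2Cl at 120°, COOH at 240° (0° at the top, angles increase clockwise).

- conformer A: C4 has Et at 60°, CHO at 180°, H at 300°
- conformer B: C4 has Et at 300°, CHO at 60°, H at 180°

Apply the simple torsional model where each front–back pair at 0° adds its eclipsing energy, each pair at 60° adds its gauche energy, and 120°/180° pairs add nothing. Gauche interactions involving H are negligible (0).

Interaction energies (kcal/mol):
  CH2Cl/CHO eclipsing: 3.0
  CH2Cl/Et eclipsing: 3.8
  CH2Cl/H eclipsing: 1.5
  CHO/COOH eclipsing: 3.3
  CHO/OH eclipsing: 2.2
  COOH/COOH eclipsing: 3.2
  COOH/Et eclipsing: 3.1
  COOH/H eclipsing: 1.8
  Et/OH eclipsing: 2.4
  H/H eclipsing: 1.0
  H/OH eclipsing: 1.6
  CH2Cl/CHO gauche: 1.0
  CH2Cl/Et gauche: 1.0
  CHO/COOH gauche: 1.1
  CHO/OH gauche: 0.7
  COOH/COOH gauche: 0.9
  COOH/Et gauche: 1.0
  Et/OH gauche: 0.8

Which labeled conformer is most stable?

B

A (staggered): OH(0°)/Et(60°) gauche 0.8; CH2Cl(120°)/Et(60°) gauche 1.0; CH2Cl(120°)/CHO(180°) gauche 1.0; COOH(240°)/CHO(180°) gauche 1.1 → 3.9 kcal/mol.
B (staggered): OH(0°)/Et(300°) gauche 0.8; OH(0°)/CHO(60°) gauche 0.7; CH2Cl(120°)/CHO(60°) gauche 1.0; COOH(240°)/Et(300°) gauche 1.0 → 3.5 kcal/mol.
B has the lowest total (3.5 kcal/mol).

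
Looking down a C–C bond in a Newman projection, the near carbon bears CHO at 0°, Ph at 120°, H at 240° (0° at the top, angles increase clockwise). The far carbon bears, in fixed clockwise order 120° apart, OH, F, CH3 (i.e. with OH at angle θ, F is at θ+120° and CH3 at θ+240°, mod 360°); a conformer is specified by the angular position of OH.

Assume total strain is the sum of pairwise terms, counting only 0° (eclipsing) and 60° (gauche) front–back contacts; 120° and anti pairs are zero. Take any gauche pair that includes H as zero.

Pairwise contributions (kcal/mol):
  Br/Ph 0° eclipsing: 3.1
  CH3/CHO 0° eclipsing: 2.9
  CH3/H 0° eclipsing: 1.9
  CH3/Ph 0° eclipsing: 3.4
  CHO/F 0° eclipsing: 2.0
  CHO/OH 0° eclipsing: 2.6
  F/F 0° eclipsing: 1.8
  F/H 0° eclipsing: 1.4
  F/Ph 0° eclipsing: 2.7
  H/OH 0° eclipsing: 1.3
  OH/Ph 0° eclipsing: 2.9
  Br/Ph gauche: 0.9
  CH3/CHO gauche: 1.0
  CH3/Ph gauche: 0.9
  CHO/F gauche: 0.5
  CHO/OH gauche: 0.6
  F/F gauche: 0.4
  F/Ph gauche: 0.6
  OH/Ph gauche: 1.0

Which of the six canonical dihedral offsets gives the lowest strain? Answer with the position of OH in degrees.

300°

OH at 0° (eclipsed): CHO(0°)/OH(0°) eclipsed 2.6; Ph(120°)/F(120°) eclipsed 2.7; H(240°)/CH3(240°) eclipsed 1.9 → 7.2 kcal/mol.
OH at 60° (staggered): CHO(0°)/OH(60°) gauche 0.6; CHO(0°)/CH3(300°) gauche 1.0; Ph(120°)/OH(60°) gauche 1.0; Ph(120°)/F(180°) gauche 0.6 → 3.2 kcal/mol.
OH at 120° (eclipsed): CHO(0°)/CH3(0°) eclipsed 2.9; Ph(120°)/OH(120°) eclipsed 2.9; H(240°)/F(240°) eclipsed 1.4 → 7.2 kcal/mol.
OH at 180° (staggered): CHO(0°)/F(300°) gauche 0.5; CHO(0°)/CH3(60°) gauche 1.0; Ph(120°)/OH(180°) gauche 1.0; Ph(120°)/CH3(60°) gauche 0.9 → 3.4 kcal/mol.
OH at 240° (eclipsed): CHO(0°)/F(0°) eclipsed 2.0; Ph(120°)/CH3(120°) eclipsed 3.4; H(240°)/OH(240°) eclipsed 1.3 → 6.7 kcal/mol.
OH at 300° (staggered): CHO(0°)/OH(300°) gauche 0.6; CHO(0°)/F(60°) gauche 0.5; Ph(120°)/F(60°) gauche 0.6; Ph(120°)/CH3(180°) gauche 0.9 → 2.6 kcal/mol.
The minimum (2.6 kcal/mol) occurs with OH at 300°.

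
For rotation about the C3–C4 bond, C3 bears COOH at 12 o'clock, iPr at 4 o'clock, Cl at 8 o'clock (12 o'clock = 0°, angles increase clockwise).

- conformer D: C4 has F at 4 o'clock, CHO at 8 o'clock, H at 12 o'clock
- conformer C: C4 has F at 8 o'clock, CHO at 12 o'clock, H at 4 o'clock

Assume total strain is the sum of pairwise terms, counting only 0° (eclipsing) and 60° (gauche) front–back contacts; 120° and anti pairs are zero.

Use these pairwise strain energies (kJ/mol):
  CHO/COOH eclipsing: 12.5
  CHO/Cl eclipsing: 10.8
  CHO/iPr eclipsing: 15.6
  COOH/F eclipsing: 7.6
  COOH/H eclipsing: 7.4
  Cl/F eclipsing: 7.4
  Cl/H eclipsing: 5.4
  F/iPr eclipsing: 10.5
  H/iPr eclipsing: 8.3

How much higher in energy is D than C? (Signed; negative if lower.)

D (eclipsed): COOH–H eclipsed, iPr–F eclipsed, Cl–CHO eclipsed; 7.4 + 10.5 + 10.8 = 28.7 kJ/mol.
C (eclipsed): COOH–CHO eclipsed, iPr–H eclipsed, Cl–F eclipsed; 12.5 + 8.3 + 7.4 = 28.2 kJ/mol.
E(D) − E(C) = 28.7 − 28.2 = +0.5 kJ/mol.

+0.5 kJ/mol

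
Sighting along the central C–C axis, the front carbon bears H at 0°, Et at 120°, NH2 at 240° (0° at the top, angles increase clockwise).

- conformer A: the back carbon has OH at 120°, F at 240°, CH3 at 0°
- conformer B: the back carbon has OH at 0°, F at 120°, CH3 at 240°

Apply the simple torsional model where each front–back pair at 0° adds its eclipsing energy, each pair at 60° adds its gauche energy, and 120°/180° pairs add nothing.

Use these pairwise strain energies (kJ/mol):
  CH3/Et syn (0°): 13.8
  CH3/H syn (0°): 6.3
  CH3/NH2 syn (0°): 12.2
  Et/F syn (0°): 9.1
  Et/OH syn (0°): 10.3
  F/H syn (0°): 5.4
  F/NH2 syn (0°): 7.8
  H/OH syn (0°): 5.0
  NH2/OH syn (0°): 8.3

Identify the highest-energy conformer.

B

A (eclipsed): H–CH3 eclipsed, Et–OH eclipsed, NH2–F eclipsed; 6.3 + 10.3 + 7.8 = 24.4 kJ/mol.
B (eclipsed): H–OH eclipsed, Et–F eclipsed, NH2–CH3 eclipsed; 5.0 + 9.1 + 12.2 = 26.3 kJ/mol.
B has the highest total (26.3 kJ/mol).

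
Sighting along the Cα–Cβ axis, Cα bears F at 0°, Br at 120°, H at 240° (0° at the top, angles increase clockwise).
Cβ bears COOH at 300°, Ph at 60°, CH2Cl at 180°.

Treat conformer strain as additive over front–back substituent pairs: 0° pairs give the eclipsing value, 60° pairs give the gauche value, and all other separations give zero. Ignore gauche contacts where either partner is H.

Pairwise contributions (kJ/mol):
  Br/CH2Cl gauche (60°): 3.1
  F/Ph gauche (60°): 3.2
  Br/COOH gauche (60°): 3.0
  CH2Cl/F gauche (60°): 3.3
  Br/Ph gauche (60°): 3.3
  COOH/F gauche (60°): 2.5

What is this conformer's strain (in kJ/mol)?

12.1 kJ/mol

This conformer (staggered): F–COOH gauche, F–Ph gauche, Br–Ph gauche, Br–CH2Cl gauche; 2.5 + 3.2 + 3.3 + 3.1 = 12.1 kJ/mol.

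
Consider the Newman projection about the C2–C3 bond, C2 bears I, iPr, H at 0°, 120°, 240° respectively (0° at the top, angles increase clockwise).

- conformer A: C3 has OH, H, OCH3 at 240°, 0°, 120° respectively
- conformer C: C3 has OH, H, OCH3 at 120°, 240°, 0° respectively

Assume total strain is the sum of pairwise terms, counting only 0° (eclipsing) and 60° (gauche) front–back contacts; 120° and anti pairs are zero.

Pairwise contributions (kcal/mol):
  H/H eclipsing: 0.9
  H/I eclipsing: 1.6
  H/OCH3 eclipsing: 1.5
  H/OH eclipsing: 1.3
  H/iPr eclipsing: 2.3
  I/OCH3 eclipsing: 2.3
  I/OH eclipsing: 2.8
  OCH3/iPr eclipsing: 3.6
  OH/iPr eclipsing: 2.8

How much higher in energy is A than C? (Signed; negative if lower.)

+0.5 kcal/mol

A (eclipsed): I(0°)/H(0°) eclipsed 1.6; iPr(120°)/OCH3(120°) eclipsed 3.6; H(240°)/OH(240°) eclipsed 1.3 → 6.5 kcal/mol.
C (eclipsed): I(0°)/OCH3(0°) eclipsed 2.3; iPr(120°)/OH(120°) eclipsed 2.8; H(240°)/H(240°) eclipsed 0.9 → 6.0 kcal/mol.
E(A) − E(C) = 6.5 − 6.0 = +0.5 kcal/mol.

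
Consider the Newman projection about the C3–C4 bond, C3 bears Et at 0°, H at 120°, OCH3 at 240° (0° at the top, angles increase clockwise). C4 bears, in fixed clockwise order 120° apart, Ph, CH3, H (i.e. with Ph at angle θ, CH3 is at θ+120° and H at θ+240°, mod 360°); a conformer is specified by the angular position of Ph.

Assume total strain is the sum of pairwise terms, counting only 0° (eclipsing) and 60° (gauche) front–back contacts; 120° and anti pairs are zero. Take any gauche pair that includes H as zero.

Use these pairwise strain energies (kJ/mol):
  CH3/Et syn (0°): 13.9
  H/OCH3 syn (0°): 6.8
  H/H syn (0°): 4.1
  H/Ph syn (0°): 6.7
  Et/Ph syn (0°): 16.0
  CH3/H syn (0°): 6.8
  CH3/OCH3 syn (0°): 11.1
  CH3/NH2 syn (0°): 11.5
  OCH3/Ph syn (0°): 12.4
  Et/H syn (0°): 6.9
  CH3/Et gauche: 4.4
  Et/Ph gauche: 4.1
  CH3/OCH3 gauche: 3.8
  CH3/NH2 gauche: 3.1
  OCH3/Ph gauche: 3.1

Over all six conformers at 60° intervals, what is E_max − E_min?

Ph at 0° (eclipsed): Et–Ph eclipsed, H–CH3 eclipsed, OCH3–H eclipsed; 16.0 + 6.8 + 6.8 = 29.6 kJ/mol.
Ph at 60° (staggered): Et–Ph gauche, OCH3–CH3 gauche; 4.1 + 3.8 = 7.9 kJ/mol.
Ph at 120° (eclipsed): Et–H eclipsed, H–Ph eclipsed, OCH3–CH3 eclipsed; 6.9 + 6.7 + 11.1 = 24.7 kJ/mol.
Ph at 180° (staggered): Et–CH3 gauche, OCH3–Ph gauche, OCH3–CH3 gauche; 4.4 + 3.1 + 3.8 = 11.3 kJ/mol.
Ph at 240° (eclipsed): Et–CH3 eclipsed, H–H eclipsed, OCH3–Ph eclipsed; 13.9 + 4.1 + 12.4 = 30.4 kJ/mol.
Ph at 300° (staggered): Et–Ph gauche, Et–CH3 gauche, OCH3–Ph gauche; 4.1 + 4.4 + 3.1 = 11.6 kJ/mol.
Max at 240° (30.4 kJ/mol), min at 60° (7.9 kJ/mol); barrier = 22.5 kJ/mol.

22.5 kJ/mol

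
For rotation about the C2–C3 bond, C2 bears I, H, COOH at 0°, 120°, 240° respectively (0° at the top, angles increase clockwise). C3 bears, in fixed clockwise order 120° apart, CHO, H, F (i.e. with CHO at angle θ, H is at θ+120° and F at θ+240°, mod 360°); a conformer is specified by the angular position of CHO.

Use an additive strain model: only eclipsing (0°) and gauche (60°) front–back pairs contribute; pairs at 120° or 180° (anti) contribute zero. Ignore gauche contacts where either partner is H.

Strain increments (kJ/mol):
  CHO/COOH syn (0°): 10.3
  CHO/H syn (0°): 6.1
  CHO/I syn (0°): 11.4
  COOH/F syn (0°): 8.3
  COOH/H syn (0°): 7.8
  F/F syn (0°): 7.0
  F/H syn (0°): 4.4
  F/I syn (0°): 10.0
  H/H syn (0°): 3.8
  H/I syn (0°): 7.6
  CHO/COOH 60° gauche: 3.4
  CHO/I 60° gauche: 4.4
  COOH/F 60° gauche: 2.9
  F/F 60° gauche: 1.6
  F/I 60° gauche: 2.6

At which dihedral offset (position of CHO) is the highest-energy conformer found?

120°

CHO at 0° (eclipsed): I–CHO eclipsed, H–H eclipsed, COOH–F eclipsed; 11.4 + 3.8 + 8.3 = 23.5 kJ/mol.
CHO at 60° (staggered): I–CHO gauche, I–F gauche, COOH–F gauche; 4.4 + 2.6 + 2.9 = 9.9 kJ/mol.
CHO at 120° (eclipsed): I–F eclipsed, H–CHO eclipsed, COOH–H eclipsed; 10.0 + 6.1 + 7.8 = 23.9 kJ/mol.
CHO at 180° (staggered): I–F gauche, COOH–CHO gauche; 2.6 + 3.4 = 6.0 kJ/mol.
CHO at 240° (eclipsed): I–H eclipsed, H–F eclipsed, COOH–CHO eclipsed; 7.6 + 4.4 + 10.3 = 22.3 kJ/mol.
CHO at 300° (staggered): I–CHO gauche, COOH–CHO gauche, COOH–F gauche; 4.4 + 3.4 + 2.9 = 10.7 kJ/mol.
The maximum (23.9 kJ/mol) occurs with CHO at 120°.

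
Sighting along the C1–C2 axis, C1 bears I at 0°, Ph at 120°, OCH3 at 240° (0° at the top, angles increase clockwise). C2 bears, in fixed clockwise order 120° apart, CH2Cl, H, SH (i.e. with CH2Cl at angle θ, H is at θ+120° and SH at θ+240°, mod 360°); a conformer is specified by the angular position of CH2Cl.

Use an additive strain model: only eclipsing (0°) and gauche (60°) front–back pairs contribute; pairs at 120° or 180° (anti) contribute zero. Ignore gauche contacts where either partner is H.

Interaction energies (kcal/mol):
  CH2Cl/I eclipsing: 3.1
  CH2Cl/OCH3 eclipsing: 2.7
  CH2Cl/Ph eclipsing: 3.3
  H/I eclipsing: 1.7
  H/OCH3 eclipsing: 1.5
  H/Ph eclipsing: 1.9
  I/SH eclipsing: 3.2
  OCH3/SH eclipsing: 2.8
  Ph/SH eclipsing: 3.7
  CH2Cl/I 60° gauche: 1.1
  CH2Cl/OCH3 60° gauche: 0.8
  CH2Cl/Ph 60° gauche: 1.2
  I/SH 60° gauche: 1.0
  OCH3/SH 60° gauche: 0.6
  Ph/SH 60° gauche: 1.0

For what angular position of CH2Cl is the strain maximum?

240°

CH2Cl at 0° is eclipsed. I at 0° is eclipsed with CH2Cl at 0° (3.1); Ph at 120° is eclipsed with H at 120° (1.9); OCH3 at 240° is eclipsed with SH at 240° (2.8). Total 7.8 kcal/mol.
CH2Cl at 60° is staggered. I at 0° is gauche with CH2Cl at 60° (1.1); I at 0° is gauche with SH at 300° (1.0); Ph at 120° is gauche with CH2Cl at 60° (1.2); OCH3 at 240° is gauche with SH at 300° (0.6). Total 3.9 kcal/mol.
CH2Cl at 120° is eclipsed. I at 0° is eclipsed with SH at 0° (3.2); Ph at 120° is eclipsed with CH2Cl at 120° (3.3); OCH3 at 240° is eclipsed with H at 240° (1.5). Total 8.0 kcal/mol.
CH2Cl at 180° is staggered. I at 0° is gauche with SH at 60° (1.0); Ph at 120° is gauche with CH2Cl at 180° (1.2); Ph at 120° is gauche with SH at 60° (1.0); OCH3 at 240° is gauche with CH2Cl at 180° (0.8). Total 4.0 kcal/mol.
CH2Cl at 240° is eclipsed. I at 0° is eclipsed with H at 0° (1.7); Ph at 120° is eclipsed with SH at 120° (3.7); OCH3 at 240° is eclipsed with CH2Cl at 240° (2.7). Total 8.1 kcal/mol.
CH2Cl at 300° is staggered. I at 0° is gauche with CH2Cl at 300° (1.1); Ph at 120° is gauche with SH at 180° (1.0); OCH3 at 240° is gauche with CH2Cl at 300° (0.8); OCH3 at 240° is gauche with SH at 180° (0.6). Total 3.5 kcal/mol.
The maximum (8.1 kcal/mol) occurs with CH2Cl at 240°.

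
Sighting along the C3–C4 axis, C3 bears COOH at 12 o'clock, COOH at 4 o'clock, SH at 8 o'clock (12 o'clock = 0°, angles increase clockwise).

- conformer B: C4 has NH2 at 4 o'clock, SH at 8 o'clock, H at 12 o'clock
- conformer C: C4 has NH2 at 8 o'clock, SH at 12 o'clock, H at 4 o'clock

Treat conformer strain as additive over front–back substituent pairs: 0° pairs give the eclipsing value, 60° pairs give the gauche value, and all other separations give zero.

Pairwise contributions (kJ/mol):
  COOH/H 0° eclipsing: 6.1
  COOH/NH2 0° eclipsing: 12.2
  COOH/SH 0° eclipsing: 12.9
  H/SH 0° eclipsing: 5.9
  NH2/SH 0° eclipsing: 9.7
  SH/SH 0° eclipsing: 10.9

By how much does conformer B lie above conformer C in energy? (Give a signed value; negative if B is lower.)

+0.5 kJ/mol

B (eclipsed): COOH–H eclipsed, COOH–NH2 eclipsed, SH–SH eclipsed; 6.1 + 12.2 + 10.9 = 29.2 kJ/mol.
C (eclipsed): COOH–SH eclipsed, COOH–H eclipsed, SH–NH2 eclipsed; 12.9 + 6.1 + 9.7 = 28.7 kJ/mol.
E(B) − E(C) = 29.2 − 28.7 = +0.5 kJ/mol.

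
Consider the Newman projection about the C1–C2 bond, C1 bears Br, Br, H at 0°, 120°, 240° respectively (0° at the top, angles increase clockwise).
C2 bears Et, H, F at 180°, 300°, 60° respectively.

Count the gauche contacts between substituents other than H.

Non-H gauche pairs: Br(0°)/F(60°); Br(120°)/Et(180°); Br(120°)/F(60°) — 3 interactions.

3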